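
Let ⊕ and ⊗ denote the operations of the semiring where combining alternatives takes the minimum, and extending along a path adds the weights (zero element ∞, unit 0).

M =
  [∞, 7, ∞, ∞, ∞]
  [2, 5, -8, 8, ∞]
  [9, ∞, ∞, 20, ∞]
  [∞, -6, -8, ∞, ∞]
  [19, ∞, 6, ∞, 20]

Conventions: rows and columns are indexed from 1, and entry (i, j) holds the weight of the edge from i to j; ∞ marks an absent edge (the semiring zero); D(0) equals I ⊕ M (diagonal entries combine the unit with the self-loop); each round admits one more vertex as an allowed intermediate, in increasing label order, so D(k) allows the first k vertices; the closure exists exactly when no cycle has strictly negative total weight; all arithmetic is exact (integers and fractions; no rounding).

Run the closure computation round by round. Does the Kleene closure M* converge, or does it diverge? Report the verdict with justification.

D(0):
  [0, 7, ∞, ∞, ∞]
  [2, 0, -8, 8, ∞]
  [9, ∞, 0, 20, ∞]
  [∞, -6, -8, 0, ∞]
  [19, ∞, 6, ∞, 0]
D(1):
  [0, 7, ∞, ∞, ∞]
  [2, 0, -8, 8, ∞]
  [9, 16, 0, 20, ∞]
  [∞, -6, -8, 0, ∞]
  [19, 26, 6, ∞, 0]
D(2):
  [0, 7, -1, 15, ∞]
  [2, 0, -8, 8, ∞]
  [9, 16, 0, 20, ∞]
  [-4, -6, -14, 0, ∞]
  [19, 26, 6, 34, 0]
D(3):
  [0, 7, -1, 15, ∞]
  [1, 0, -8, 8, ∞]
  [9, 16, 0, 20, ∞]
  [-5, -6, -14, 0, ∞]
  [15, 22, 6, 26, 0]
D(4):
  [0, 7, -1, 15, ∞]
  [1, 0, -8, 8, ∞]
  [9, 14, 0, 20, ∞]
  [-5, -6, -14, 0, ∞]
  [15, 20, 6, 26, 0]
D(5):
  [0, 7, -1, 15, ∞]
  [1, 0, -8, 8, ∞]
  [9, 14, 0, 20, ∞]
  [-5, -6, -14, 0, ∞]
  [15, 20, 6, 26, 0]
Key observation: every diagonal entry stays at the unit through all rounds, so no improving cycle exists.
Answer: CONVERGES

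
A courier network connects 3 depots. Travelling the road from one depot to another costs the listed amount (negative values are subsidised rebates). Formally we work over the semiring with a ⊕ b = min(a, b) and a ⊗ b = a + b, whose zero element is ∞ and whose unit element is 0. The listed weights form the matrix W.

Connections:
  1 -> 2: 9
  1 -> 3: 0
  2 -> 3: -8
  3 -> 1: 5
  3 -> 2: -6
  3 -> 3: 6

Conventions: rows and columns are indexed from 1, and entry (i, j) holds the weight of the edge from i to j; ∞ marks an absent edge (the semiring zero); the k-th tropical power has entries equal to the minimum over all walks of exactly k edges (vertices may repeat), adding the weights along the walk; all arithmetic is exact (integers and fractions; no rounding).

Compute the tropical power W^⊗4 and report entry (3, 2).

W^⊗2:
  [5, -6, 1]
  [-3, -14, -2]
  [11, 0, -14]
W^⊗3:
  [6, -5, -14]
  [3, -8, -22]
  [-9, -20, -8]
W^⊗4:
  [-9, -20, -13]
  [-17, -28, -16]
  [-3, -14, -28]
Key observation: the optimum is the walk 3->2->3->3->2, with weight (-6) + (-8) + 6 + (-6) = -14.
Optimal value attained by: walk 3->2->3->3->2.
Answer: (W^⊗4)[3][2] = -14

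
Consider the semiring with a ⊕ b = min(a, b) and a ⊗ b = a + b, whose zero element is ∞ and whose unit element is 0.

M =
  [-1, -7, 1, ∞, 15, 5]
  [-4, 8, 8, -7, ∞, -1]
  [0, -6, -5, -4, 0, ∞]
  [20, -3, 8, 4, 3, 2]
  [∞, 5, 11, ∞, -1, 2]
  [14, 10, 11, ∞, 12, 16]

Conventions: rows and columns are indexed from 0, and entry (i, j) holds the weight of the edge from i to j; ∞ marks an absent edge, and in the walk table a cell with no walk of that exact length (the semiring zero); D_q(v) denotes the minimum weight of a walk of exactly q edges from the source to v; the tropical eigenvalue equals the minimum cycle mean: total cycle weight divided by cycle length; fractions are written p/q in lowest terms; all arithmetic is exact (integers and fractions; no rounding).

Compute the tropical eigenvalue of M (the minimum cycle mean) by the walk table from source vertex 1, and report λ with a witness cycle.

q=0: [∞, 0, ∞, ∞, ∞, ∞]
q=1: [-4, 8, 8, -7, ∞, -1]
q=2: [-5, -11, -3, -3, -4, -5]
q=3: [-15, -12, -8, -18, -5, -12]
q=4: [-16, -22, -14, -19, -15, -16]
q=5: [-26, -23, -19, -29, -16, -23]
q=6: [-27, -33, -25, -30, -26, -27]
Optimal cycle mean attained by: cycle 0->1->0, total (-7) + (-4), length 2.
Answer: λ = -11/2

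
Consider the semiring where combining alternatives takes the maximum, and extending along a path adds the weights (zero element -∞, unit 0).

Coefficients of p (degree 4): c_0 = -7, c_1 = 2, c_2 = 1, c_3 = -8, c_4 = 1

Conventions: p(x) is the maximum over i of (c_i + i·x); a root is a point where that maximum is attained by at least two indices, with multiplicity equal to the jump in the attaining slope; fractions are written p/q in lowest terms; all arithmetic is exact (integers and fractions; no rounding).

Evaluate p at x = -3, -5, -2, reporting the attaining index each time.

p(-3) = max(-7+0·(-3)=-7, 2+1·(-3)=-1, 1+2·(-3)=-5, -8+3·(-3)=-17, 1+4·(-3)=-11) = -1 (attained by i=1)
p(-5) = max(-7+0·(-5)=-7, 2+1·(-5)=-3, 1+2·(-5)=-9, -8+3·(-5)=-23, 1+4·(-5)=-19) = -3 (attained by i=1)
p(-2) = max(-7+0·(-2)=-7, 2+1·(-2)=0, 1+2·(-2)=-3, -8+3·(-2)=-14, 1+4·(-2)=-7) = 0 (attained by i=1)
Answer: p(-3) = -1; p(-5) = -3; p(-2) = 0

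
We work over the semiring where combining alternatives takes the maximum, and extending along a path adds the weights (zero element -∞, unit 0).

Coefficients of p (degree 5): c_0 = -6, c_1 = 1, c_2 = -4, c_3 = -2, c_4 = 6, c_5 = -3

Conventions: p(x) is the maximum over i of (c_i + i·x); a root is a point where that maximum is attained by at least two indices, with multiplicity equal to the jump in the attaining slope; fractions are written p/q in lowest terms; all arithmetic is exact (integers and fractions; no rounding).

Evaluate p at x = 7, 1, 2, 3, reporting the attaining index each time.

p(7) = max(-6+0·7=-6, 1+1·7=8, -4+2·7=10, -2+3·7=19, 6+4·7=34, -3+5·7=32) = 34 (attained by i=4)
p(1) = max(-6+0·1=-6, 1+1·1=2, -4+2·1=-2, -2+3·1=1, 6+4·1=10, -3+5·1=2) = 10 (attained by i=4)
p(2) = max(-6+0·2=-6, 1+1·2=3, -4+2·2=0, -2+3·2=4, 6+4·2=14, -3+5·2=7) = 14 (attained by i=4)
p(3) = max(-6+0·3=-6, 1+1·3=4, -4+2·3=2, -2+3·3=7, 6+4·3=18, -3+5·3=12) = 18 (attained by i=4)
Answer: p(7) = 34; p(1) = 10; p(2) = 14; p(3) = 18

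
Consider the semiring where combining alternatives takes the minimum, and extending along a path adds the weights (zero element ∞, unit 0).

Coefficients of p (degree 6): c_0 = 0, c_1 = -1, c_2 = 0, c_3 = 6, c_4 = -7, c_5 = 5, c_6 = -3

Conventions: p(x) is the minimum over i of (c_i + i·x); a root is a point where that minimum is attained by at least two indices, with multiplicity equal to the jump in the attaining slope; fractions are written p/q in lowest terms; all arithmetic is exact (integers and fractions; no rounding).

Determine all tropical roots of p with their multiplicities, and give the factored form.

hull edge (i=0, c=0) to (i=4, c=-7): slope -7/4, span 4
hull edge (i=4, c=-7) to (i=6, c=-3): slope 2, span 2
Factored form: p(x) = -3 ⊗ (x ⊕ (-2)) ⊗ (x ⊕ (-2)) ⊗ (x ⊕ 7/4) ⊗ (x ⊕ 7/4) ⊗ (x ⊕ 7/4) ⊗ (x ⊕ 7/4)
Answer: roots = -2 (mult 2), 7/4 (mult 4)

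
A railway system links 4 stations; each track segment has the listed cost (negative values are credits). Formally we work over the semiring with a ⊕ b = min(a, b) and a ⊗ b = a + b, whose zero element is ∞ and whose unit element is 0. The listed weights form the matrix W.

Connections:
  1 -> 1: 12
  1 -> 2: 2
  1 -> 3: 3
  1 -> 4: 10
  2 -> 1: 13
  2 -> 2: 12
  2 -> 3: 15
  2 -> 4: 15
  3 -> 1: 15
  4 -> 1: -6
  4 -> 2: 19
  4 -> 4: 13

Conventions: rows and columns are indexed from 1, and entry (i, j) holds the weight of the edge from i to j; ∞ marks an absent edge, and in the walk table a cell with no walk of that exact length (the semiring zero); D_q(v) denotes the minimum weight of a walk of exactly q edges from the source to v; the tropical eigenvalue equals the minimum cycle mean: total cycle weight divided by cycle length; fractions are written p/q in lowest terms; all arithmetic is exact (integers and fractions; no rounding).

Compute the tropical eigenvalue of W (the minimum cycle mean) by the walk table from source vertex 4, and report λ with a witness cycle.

q=0: [∞, ∞, ∞, 0]
q=1: [-6, 19, ∞, 13]
q=2: [6, -4, -3, 4]
q=3: [-2, 8, 9, 11]
q=4: [5, 0, 1, 8]
Optimal cycle mean attained by: cycle 1->4->1, total 10 + (-6), length 2.
Answer: λ = 2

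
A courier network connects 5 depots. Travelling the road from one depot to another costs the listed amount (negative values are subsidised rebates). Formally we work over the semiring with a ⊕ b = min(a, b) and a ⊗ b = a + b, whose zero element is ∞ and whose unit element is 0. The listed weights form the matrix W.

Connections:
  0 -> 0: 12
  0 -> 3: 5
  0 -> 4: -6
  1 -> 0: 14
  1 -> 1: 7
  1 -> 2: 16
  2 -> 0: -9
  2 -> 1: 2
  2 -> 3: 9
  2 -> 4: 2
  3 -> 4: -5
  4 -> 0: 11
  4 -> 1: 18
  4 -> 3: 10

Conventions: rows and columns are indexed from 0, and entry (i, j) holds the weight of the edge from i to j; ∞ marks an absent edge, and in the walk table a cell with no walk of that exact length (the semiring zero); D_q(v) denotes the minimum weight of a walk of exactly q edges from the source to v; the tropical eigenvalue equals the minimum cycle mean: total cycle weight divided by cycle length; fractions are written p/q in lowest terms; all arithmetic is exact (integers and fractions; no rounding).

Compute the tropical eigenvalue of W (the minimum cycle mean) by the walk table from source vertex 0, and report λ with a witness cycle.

q=0: [0, ∞, ∞, ∞, ∞]
q=1: [12, ∞, ∞, 5, -6]
q=2: [5, 12, ∞, 4, 0]
q=3: [11, 18, 28, 10, -1]
q=4: [10, 17, 34, 9, 5]
q=5: [16, 23, 33, 15, 4]
Optimal cycle mean attained by: cycle 0->4->0, total (-6) + 11, length 2.
Answer: λ = 5/2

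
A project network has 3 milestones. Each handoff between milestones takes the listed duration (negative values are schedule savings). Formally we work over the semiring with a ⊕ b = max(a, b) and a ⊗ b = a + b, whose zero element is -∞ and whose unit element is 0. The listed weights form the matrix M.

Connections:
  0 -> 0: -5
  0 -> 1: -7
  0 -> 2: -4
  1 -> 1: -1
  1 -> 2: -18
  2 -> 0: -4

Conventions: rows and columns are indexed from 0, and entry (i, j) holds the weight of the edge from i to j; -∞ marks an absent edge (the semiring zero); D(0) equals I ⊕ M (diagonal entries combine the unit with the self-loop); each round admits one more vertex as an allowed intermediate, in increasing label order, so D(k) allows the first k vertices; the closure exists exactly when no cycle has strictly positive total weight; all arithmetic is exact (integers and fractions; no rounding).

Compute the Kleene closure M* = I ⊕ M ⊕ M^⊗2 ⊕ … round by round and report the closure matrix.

D(0):
  [0, -7, -4]
  [-∞, 0, -18]
  [-4, -∞, 0]
D(1):
  [0, -7, -4]
  [-∞, 0, -18]
  [-4, -11, 0]
D(2):
  [0, -7, -4]
  [-∞, 0, -18]
  [-4, -11, 0]
D(3):
  [0, -7, -4]
  [-22, 0, -18]
  [-4, -11, 0]
Answer: M* = [[0, -7, -4], [-22, 0, -18], [-4, -11, 0]]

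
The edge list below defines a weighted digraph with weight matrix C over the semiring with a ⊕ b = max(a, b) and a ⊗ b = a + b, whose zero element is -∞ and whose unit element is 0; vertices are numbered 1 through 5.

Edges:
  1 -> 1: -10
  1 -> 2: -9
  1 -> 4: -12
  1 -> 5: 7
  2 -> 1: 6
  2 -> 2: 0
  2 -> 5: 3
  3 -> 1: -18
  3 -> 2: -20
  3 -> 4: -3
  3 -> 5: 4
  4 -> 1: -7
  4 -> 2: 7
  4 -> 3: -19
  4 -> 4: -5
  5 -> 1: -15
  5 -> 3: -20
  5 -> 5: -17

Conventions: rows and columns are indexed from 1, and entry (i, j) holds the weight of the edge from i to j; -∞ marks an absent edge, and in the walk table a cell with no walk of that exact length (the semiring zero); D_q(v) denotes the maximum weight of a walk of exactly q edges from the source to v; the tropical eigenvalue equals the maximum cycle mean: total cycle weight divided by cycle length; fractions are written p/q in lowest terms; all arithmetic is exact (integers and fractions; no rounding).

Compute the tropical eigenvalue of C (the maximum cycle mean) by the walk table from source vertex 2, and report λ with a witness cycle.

q=0: [-∞, 0, -∞, -∞, -∞]
q=1: [6, 0, -∞, -∞, 3]
q=2: [6, 0, -17, -6, 13]
q=3: [6, 1, -7, -6, 13]
q=4: [7, 1, -7, -6, 13]
q=5: [7, 1, -7, -5, 14]
Optimal cycle mean attained by: cycle 1->4->2->1, total (-12) + 7 + 6, length 3.
Answer: λ = 1/3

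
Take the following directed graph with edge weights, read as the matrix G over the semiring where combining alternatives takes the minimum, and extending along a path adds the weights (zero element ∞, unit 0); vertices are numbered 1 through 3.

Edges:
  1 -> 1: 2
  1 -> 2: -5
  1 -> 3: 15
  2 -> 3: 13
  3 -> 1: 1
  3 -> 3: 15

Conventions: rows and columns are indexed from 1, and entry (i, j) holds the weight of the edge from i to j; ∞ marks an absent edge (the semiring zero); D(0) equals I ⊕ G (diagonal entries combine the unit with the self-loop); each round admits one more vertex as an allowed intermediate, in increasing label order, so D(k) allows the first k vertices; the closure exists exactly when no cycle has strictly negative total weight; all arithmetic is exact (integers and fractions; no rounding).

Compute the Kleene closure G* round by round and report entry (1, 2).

D(0):
  [0, -5, 15]
  [∞, 0, 13]
  [1, ∞, 0]
D(1):
  [0, -5, 15]
  [∞, 0, 13]
  [1, -4, 0]
D(2):
  [0, -5, 8]
  [∞, 0, 13]
  [1, -4, 0]
D(3):
  [0, -5, 8]
  [14, 0, 13]
  [1, -4, 0]
Answer: G*[1][2] = -5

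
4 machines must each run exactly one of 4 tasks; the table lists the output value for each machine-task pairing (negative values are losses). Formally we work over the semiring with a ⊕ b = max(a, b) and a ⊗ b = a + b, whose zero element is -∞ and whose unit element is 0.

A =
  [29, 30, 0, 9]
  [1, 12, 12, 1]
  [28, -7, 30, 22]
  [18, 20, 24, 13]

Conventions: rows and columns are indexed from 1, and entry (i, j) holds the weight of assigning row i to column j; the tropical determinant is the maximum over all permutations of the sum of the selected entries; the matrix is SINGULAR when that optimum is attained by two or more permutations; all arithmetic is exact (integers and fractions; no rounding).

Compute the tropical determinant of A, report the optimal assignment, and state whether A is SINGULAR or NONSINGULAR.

σ = (1, 2, 3, 4): 29 + 12 + 30 + 13 = 84
σ = (1, 2, 4, 3): 29 + 12 + 22 + 24 = 87
σ = (1, 3, 2, 4): 29 + 12 + (-7) + 13 = 47
σ = (1, 3, 4, 2): 29 + 12 + 22 + 20 = 83
σ = (1, 4, 2, 3): 29 + 1 + (-7) + 24 = 47
σ = (1, 4, 3, 2): 29 + 1 + 30 + 20 = 80
σ = (2, 1, 3, 4): 30 + 1 + 30 + 13 = 74
σ = (2, 1, 4, 3): 30 + 1 + 22 + 24 = 77
σ = (2, 3, 1, 4): 30 + 12 + 28 + 13 = 83
σ = (2, 3, 4, 1): 30 + 12 + 22 + 18 = 82
σ = (2, 4, 1, 3): 30 + 1 + 28 + 24 = 83
σ = (2, 4, 3, 1): 30 + 1 + 30 + 18 = 79
σ = (3, 1, 2, 4): 0 + 1 + (-7) + 13 = 7
σ = (3, 1, 4, 2): 0 + 1 + 22 + 20 = 43
σ = (3, 2, 1, 4): 0 + 12 + 28 + 13 = 53
σ = (3, 2, 4, 1): 0 + 12 + 22 + 18 = 52
σ = (3, 4, 1, 2): 0 + 1 + 28 + 20 = 49
σ = (3, 4, 2, 1): 0 + 1 + (-7) + 18 = 12
σ = (4, 1, 2, 3): 9 + 1 + (-7) + 24 = 27
σ = (4, 1, 3, 2): 9 + 1 + 30 + 20 = 60
σ = (4, 2, 1, 3): 9 + 12 + 28 + 24 = 73
σ = (4, 2, 3, 1): 9 + 12 + 30 + 18 = 69
σ = (4, 3, 1, 2): 9 + 12 + 28 + 20 = 69
σ = (4, 3, 2, 1): 9 + 12 + (-7) + 18 = 32
Optimal value attained by: σ = (1, 2, 4, 3).
Answer: det⊕(A) = 87; verdict: NONSINGULAR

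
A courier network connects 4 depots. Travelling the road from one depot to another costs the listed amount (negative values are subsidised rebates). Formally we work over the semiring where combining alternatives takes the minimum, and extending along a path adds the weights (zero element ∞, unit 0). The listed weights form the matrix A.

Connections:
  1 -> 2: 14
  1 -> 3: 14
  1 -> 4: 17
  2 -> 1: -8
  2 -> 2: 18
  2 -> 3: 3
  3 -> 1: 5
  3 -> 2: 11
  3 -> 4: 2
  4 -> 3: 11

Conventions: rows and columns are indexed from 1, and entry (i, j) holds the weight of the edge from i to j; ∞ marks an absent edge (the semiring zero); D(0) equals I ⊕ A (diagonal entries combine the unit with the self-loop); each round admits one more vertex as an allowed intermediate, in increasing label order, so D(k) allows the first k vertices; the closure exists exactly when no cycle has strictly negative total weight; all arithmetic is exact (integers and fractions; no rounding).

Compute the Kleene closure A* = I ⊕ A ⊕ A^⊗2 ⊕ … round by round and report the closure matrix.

D(0):
  [0, 14, 14, 17]
  [-8, 0, 3, ∞]
  [5, 11, 0, 2]
  [∞, ∞, 11, 0]
D(1):
  [0, 14, 14, 17]
  [-8, 0, 3, 9]
  [5, 11, 0, 2]
  [∞, ∞, 11, 0]
D(2):
  [0, 14, 14, 17]
  [-8, 0, 3, 9]
  [3, 11, 0, 2]
  [∞, ∞, 11, 0]
D(3):
  [0, 14, 14, 16]
  [-8, 0, 3, 5]
  [3, 11, 0, 2]
  [14, 22, 11, 0]
D(4):
  [0, 14, 14, 16]
  [-8, 0, 3, 5]
  [3, 11, 0, 2]
  [14, 22, 11, 0]
Answer: A* = [[0, 14, 14, 16], [-8, 0, 3, 5], [3, 11, 0, 2], [14, 22, 11, 0]]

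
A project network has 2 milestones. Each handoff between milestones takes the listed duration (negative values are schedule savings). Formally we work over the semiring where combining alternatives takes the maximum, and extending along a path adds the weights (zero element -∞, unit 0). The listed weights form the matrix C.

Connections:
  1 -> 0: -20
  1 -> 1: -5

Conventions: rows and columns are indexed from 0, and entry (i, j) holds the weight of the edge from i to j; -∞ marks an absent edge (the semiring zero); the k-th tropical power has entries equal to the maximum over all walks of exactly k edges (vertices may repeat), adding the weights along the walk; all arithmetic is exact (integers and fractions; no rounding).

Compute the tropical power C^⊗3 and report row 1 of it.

C^⊗2:
  [-∞, -∞]
  [-25, -10]
C^⊗3:
  [-∞, -∞]
  [-30, -15]
Answer: row 1 of C^⊗3 = [-30, -15]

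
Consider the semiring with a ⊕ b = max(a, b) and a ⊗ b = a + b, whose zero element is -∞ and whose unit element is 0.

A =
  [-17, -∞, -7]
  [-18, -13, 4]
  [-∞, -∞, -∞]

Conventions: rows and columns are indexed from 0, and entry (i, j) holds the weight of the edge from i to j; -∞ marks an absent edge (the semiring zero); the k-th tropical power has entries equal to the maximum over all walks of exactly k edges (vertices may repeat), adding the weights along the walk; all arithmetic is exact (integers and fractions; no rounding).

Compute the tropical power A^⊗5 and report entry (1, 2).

A^⊗2:
  [-34, -∞, -24]
  [-31, -26, -9]
  [-∞, -∞, -∞]
A^⊗3:
  [-51, -∞, -41]
  [-44, -39, -22]
  [-∞, -∞, -∞]
A^⊗4:
  [-68, -∞, -58]
  [-57, -52, -35]
  [-∞, -∞, -∞]
A^⊗5:
  [-85, -∞, -75]
  [-70, -65, -48]
  [-∞, -∞, -∞]
Key observation: the optimum is the walk 1->1->1->1->1->2, with weight (-13) + (-13) + (-13) + (-13) + 4 = -48.
Optimal value attained by: walk 1->1->1->1->1->2.
Answer: (A^⊗5)[1][2] = -48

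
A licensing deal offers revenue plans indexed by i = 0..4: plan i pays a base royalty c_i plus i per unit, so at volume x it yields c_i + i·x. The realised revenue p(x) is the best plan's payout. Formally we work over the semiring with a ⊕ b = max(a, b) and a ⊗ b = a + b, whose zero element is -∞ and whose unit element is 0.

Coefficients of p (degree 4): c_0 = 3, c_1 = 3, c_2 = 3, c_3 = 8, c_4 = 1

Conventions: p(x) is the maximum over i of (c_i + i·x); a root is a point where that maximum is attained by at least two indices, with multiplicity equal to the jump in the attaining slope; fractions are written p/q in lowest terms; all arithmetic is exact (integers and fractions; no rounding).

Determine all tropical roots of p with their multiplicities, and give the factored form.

hull edge (i=0, c=3) to (i=3, c=8): slope 5/3, span 3
hull edge (i=3, c=8) to (i=4, c=1): slope -7, span 1
Factored form: p(x) = 1 ⊗ (x ⊕ (-5/3)) ⊗ (x ⊕ (-5/3)) ⊗ (x ⊕ (-5/3)) ⊗ (x ⊕ 7)
Answer: roots = -5/3 (mult 3), 7 (mult 1)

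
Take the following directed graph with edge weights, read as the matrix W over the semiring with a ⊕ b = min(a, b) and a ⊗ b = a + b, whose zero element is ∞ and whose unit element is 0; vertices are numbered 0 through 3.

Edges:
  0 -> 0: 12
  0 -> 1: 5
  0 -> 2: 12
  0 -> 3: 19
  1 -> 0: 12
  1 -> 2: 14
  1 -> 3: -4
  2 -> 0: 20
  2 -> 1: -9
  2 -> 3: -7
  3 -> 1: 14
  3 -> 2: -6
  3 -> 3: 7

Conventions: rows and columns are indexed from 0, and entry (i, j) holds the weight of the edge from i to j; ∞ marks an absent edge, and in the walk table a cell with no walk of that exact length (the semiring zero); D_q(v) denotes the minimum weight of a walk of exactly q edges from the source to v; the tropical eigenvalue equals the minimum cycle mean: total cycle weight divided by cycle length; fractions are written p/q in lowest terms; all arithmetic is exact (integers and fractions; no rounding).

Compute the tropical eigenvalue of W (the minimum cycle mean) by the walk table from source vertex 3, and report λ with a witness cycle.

q=0: [∞, ∞, ∞, 0]
q=1: [∞, 14, -6, 7]
q=2: [14, -15, 1, -13]
q=3: [-3, -8, -19, -19]
q=4: [1, -28, -25, -26]
Optimal cycle mean attained by: cycle 2->3->2, total (-7) + (-6), length 2.
Answer: λ = -13/2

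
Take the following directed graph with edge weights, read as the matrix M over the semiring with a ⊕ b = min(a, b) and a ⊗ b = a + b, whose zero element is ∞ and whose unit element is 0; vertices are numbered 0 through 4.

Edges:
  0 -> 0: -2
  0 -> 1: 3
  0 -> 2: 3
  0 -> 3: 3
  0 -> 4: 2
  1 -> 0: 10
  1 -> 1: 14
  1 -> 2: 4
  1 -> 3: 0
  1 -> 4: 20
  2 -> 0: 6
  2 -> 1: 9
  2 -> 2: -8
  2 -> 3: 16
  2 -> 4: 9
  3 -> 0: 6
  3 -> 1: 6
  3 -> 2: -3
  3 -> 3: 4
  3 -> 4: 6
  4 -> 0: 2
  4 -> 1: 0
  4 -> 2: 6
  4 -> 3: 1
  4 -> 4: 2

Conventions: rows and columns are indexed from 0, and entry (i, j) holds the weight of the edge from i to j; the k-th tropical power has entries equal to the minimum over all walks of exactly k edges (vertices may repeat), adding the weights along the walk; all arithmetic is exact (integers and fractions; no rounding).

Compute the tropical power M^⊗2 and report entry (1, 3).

M^⊗2:
  [-4, 1, -5, 1, 0]
  [6, 6, -4, 4, 6]
  [-2, 1, -16, 8, 1]
  [3, 6, -11, 6, 6]
  [0, 2, -2, 0, 4]
Key observation: the optimum is the walk 1->3->3, with weight 0 + 4 = 4.
Optimal value attained by: walk 1->3->3.
Answer: (M^⊗2)[1][3] = 4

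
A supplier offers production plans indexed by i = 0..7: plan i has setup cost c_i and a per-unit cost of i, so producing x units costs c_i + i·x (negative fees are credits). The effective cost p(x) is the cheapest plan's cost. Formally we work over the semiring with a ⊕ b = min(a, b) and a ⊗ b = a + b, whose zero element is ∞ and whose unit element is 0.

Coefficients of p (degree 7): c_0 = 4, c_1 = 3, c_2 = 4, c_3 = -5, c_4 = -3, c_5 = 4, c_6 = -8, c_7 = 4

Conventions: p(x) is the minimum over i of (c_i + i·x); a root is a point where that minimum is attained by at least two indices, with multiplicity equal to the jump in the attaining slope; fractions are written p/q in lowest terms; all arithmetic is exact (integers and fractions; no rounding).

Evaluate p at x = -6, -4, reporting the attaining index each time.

p(-6) = min(4+0·(-6)=4, 3+1·(-6)=-3, 4+2·(-6)=-8, -5+3·(-6)=-23, -3+4·(-6)=-27, 4+5·(-6)=-26, -8+6·(-6)=-44, 4+7·(-6)=-38) = -44 (attained by i=6)
p(-4) = min(4+0·(-4)=4, 3+1·(-4)=-1, 4+2·(-4)=-4, -5+3·(-4)=-17, -3+4·(-4)=-19, 4+5·(-4)=-16, -8+6·(-4)=-32, 4+7·(-4)=-24) = -32 (attained by i=6)
Answer: p(-6) = -44; p(-4) = -32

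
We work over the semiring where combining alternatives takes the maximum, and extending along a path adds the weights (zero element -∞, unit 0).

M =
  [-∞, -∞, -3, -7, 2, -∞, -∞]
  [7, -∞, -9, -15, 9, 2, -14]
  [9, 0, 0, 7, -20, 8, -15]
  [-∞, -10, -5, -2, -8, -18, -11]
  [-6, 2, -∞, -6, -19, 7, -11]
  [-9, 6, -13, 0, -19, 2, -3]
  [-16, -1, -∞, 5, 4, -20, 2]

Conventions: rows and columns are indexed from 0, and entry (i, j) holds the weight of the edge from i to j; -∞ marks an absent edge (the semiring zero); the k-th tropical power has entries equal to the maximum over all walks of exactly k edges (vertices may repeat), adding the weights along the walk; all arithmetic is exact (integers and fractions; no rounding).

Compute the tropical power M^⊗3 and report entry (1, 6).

M^⊗2:
  [6, 4, -3, 4, -15, 9, -9]
  [3, 11, 4, 3, 9, 16, -1]
  [9, 14, 6, 8, 11, 10, 5]
  [4, -5, -5, 2, -1, 3, -9]
  [9, 13, -6, 7, 11, 9, 4]
  [13, 8, -3, 2, 15, 8, -1]
  [6, 6, 0, 7, 8, 11, 4]
M^⊗3:
  [11, 15, 3, 9, 13, 11, 6]
  [18, 22, 4, 16, 20, 18, 13]
  [21, 16, 6, 13, 23, 18, 7]
  [4, 9, 1, 3, 6, 6, 0]
  [20, 15, 6, 9, 22, 18, 6]
  [15, 17, 10, 9, 17, 22, 5]
  [13, 17, 3, 11, 15, 15, 8]
Key observation: the optimum is the walk 1->4->5->6, with weight 9 + 7 + (-3) = 13.
Optimal value attained by: walk 1->4->5->6.
Answer: (M^⊗3)[1][6] = 13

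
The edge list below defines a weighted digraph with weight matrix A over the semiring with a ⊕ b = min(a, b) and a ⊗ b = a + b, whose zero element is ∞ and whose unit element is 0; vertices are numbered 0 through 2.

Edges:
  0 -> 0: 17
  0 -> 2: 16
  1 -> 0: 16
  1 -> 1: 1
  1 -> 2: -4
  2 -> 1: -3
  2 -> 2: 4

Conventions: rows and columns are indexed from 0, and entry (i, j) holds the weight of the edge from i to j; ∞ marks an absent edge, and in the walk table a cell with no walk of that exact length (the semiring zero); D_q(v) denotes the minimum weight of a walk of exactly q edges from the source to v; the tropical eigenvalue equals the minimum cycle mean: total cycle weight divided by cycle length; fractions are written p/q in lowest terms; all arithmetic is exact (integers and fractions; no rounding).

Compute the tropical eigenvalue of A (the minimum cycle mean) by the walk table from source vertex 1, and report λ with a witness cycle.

q=0: [∞, 0, ∞]
q=1: [16, 1, -4]
q=2: [17, -7, -3]
q=3: [9, -6, -11]
Optimal cycle mean attained by: cycle 1->2->1, total (-4) + (-3), length 2.
Answer: λ = -7/2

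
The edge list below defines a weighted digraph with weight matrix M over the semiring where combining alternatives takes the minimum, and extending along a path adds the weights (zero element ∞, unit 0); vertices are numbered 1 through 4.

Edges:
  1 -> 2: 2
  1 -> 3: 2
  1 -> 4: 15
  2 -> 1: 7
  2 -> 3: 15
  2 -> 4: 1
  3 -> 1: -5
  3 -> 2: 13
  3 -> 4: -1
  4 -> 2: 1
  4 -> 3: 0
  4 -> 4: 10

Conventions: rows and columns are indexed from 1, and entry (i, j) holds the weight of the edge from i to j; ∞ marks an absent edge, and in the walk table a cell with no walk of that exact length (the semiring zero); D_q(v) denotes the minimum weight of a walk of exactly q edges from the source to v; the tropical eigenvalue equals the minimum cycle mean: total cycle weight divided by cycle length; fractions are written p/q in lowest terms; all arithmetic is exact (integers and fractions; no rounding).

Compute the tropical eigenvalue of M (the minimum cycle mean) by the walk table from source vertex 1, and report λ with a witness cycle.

q=0: [0, ∞, ∞, ∞]
q=1: [∞, 2, 2, 15]
q=2: [-3, 15, 15, 1]
q=3: [10, -1, -1, 11]
q=4: [-6, 12, 11, -2]
Optimal cycle mean attained by: cycle 1->3->1, total 2 + (-5), length 2.
Answer: λ = -3/2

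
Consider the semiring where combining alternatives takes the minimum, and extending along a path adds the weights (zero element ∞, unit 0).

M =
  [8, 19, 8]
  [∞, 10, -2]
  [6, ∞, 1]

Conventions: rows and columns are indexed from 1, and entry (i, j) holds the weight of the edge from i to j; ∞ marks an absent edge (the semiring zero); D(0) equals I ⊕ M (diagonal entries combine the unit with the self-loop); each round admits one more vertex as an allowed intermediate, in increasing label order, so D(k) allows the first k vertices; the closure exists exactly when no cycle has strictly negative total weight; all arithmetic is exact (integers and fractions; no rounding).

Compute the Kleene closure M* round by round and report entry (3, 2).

D(0):
  [0, 19, 8]
  [∞, 0, -2]
  [6, ∞, 0]
D(1):
  [0, 19, 8]
  [∞, 0, -2]
  [6, 25, 0]
D(2):
  [0, 19, 8]
  [∞, 0, -2]
  [6, 25, 0]
D(3):
  [0, 19, 8]
  [4, 0, -2]
  [6, 25, 0]
Answer: M*[3][2] = 25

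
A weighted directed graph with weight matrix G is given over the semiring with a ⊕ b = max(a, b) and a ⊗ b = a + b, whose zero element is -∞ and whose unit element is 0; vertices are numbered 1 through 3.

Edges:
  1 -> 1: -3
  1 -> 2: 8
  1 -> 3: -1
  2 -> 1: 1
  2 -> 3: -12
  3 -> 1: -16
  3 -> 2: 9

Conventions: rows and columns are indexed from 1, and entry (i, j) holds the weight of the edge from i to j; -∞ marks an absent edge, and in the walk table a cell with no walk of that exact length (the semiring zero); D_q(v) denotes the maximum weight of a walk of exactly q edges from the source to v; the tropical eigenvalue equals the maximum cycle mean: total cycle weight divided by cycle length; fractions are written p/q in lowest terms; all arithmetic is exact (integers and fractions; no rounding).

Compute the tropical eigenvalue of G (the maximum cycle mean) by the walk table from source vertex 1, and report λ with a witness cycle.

q=0: [0, -∞, -∞]
q=1: [-3, 8, -1]
q=2: [9, 8, -4]
q=3: [9, 17, 8]
Optimal cycle mean attained by: cycle 1->2->1, total 8 + 1, length 2.
Answer: λ = 9/2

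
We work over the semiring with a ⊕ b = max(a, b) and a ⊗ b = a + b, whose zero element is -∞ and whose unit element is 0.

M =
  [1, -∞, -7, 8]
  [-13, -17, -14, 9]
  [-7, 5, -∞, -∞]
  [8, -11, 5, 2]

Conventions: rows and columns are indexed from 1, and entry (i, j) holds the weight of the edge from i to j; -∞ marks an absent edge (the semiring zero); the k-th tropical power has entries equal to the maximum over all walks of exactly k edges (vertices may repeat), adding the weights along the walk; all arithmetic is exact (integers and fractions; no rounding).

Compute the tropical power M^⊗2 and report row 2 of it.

M^⊗2:
  [16, -2, 13, 10]
  [17, -2, 14, 11]
  [-6, -12, -9, 14]
  [10, 10, 7, 16]
Answer: row 2 of M^⊗2 = [17, -2, 14, 11]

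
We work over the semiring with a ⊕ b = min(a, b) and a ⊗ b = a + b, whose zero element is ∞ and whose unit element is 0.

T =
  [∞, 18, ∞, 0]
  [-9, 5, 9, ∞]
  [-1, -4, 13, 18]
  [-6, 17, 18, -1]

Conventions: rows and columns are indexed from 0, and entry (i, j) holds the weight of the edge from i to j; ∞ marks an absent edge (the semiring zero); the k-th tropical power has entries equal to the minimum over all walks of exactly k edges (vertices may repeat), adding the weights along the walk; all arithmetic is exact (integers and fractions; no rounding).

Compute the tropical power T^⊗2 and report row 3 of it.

T^⊗2:
  [-6, 17, 18, -1]
  [-4, 5, 14, -9]
  [-13, 1, 5, -1]
  [-7, 12, 17, -6]
Answer: row 3 of T^⊗2 = [-7, 12, 17, -6]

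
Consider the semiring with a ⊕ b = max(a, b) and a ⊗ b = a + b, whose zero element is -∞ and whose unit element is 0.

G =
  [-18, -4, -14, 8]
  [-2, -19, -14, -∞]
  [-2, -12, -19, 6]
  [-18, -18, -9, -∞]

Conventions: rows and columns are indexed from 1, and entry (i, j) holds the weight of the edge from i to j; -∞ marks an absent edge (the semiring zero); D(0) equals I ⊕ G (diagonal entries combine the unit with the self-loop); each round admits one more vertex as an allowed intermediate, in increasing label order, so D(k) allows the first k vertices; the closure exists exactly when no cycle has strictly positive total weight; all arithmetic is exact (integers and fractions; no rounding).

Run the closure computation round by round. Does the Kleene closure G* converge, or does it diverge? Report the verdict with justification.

D(0):
  [0, -4, -14, 8]
  [-2, 0, -14, -∞]
  [-2, -12, 0, 6]
  [-18, -18, -9, 0]
D(1):
  [0, -4, -14, 8]
  [-2, 0, -14, 6]
  [-2, -6, 0, 6]
  [-18, -18, -9, 0]
D(2):
  [0, -4, -14, 8]
  [-2, 0, -14, 6]
  [-2, -6, 0, 6]
  [-18, -18, -9, 0]
D(3):
  [0, -4, -14, 8]
  [-2, 0, -14, 6]
  [-2, -6, 0, 6]
  [-11, -15, -9, 0]
D(4):
  [0, -4, -1, 8]
  [-2, 0, -3, 6]
  [-2, -6, 0, 6]
  [-11, -15, -9, 0]
Key observation: every diagonal entry stays at the unit through all rounds, so no improving cycle exists.
Answer: CONVERGES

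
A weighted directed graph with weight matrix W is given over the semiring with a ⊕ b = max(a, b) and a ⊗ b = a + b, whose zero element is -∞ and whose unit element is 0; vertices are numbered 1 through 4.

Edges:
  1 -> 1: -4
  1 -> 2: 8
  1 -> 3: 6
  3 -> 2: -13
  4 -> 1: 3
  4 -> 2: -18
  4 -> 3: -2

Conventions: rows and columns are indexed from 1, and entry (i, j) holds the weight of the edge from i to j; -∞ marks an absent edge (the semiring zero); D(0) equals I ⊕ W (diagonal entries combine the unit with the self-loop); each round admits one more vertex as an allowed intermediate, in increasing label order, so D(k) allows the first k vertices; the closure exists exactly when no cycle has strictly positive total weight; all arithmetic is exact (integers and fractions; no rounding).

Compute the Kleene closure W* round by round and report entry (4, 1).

D(0):
  [0, 8, 6, -∞]
  [-∞, 0, -∞, -∞]
  [-∞, -13, 0, -∞]
  [3, -18, -2, 0]
D(1):
  [0, 8, 6, -∞]
  [-∞, 0, -∞, -∞]
  [-∞, -13, 0, -∞]
  [3, 11, 9, 0]
D(2):
  [0, 8, 6, -∞]
  [-∞, 0, -∞, -∞]
  [-∞, -13, 0, -∞]
  [3, 11, 9, 0]
D(3):
  [0, 8, 6, -∞]
  [-∞, 0, -∞, -∞]
  [-∞, -13, 0, -∞]
  [3, 11, 9, 0]
D(4):
  [0, 8, 6, -∞]
  [-∞, 0, -∞, -∞]
  [-∞, -13, 0, -∞]
  [3, 11, 9, 0]
Answer: W*[4][1] = 3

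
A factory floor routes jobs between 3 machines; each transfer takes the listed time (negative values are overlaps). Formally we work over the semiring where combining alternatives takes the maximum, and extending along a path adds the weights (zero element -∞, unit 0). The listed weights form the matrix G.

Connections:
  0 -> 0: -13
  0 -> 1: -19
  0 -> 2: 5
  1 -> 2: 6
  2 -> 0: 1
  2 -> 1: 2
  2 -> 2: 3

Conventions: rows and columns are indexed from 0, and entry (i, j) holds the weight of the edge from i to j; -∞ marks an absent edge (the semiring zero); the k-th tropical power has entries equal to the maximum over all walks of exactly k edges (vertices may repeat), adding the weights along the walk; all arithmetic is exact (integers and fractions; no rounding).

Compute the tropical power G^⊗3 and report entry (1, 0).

G^⊗2:
  [6, 7, 8]
  [7, 8, 9]
  [4, 5, 8]
G^⊗3:
  [9, 10, 13]
  [10, 11, 14]
  [9, 10, 11]
Key observation: the optimum is the walk 1->2->2->0, with weight 6 + 3 + 1 = 10.
Optimal value attained by: walk 1->2->2->0.
Answer: (G^⊗3)[1][0] = 10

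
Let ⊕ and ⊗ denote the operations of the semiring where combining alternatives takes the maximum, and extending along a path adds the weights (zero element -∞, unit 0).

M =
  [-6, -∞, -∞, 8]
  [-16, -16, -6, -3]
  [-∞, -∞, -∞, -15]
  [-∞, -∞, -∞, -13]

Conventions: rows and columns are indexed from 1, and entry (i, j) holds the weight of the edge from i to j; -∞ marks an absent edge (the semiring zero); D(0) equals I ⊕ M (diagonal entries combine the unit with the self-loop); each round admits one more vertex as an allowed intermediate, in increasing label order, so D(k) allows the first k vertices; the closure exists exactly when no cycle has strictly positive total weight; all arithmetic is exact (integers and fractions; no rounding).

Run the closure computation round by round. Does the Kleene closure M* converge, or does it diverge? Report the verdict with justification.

D(0):
  [0, -∞, -∞, 8]
  [-16, 0, -6, -3]
  [-∞, -∞, 0, -15]
  [-∞, -∞, -∞, 0]
D(1):
  [0, -∞, -∞, 8]
  [-16, 0, -6, -3]
  [-∞, -∞, 0, -15]
  [-∞, -∞, -∞, 0]
D(2):
  [0, -∞, -∞, 8]
  [-16, 0, -6, -3]
  [-∞, -∞, 0, -15]
  [-∞, -∞, -∞, 0]
D(3):
  [0, -∞, -∞, 8]
  [-16, 0, -6, -3]
  [-∞, -∞, 0, -15]
  [-∞, -∞, -∞, 0]
D(4):
  [0, -∞, -∞, 8]
  [-16, 0, -6, -3]
  [-∞, -∞, 0, -15]
  [-∞, -∞, -∞, 0]
Key observation: every diagonal entry stays at the unit through all rounds, so no improving cycle exists.
Answer: CONVERGES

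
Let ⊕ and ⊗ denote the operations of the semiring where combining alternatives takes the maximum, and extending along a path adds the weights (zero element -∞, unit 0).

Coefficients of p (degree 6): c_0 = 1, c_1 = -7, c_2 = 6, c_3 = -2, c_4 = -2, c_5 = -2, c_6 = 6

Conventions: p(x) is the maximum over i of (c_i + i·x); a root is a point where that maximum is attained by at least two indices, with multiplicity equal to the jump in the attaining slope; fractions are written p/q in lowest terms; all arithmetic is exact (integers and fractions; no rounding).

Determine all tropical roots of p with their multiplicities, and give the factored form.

hull edge (i=0, c=1) to (i=2, c=6): slope 5/2, span 2
hull edge (i=2, c=6) to (i=6, c=6): slope 0, span 4
Factored form: p(x) = 6 ⊗ (x ⊕ (-5/2)) ⊗ (x ⊕ (-5/2)) ⊗ (x ⊕ 0) ⊗ (x ⊕ 0) ⊗ (x ⊕ 0) ⊗ (x ⊕ 0)
Answer: roots = -5/2 (mult 2), 0 (mult 4)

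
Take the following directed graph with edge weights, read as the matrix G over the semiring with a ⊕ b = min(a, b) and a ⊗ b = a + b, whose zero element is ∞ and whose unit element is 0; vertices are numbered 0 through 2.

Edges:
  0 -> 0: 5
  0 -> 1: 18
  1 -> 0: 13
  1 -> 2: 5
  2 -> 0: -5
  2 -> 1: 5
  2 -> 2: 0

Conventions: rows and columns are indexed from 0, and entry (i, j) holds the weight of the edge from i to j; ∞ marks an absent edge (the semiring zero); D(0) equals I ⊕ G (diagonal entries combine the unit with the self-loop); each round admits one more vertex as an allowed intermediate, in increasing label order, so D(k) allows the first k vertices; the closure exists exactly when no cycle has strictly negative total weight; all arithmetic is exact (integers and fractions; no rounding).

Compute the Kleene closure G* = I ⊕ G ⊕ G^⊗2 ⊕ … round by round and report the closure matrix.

D(0):
  [0, 18, ∞]
  [13, 0, 5]
  [-5, 5, 0]
D(1):
  [0, 18, ∞]
  [13, 0, 5]
  [-5, 5, 0]
D(2):
  [0, 18, 23]
  [13, 0, 5]
  [-5, 5, 0]
D(3):
  [0, 18, 23]
  [0, 0, 5]
  [-5, 5, 0]
Answer: G* = [[0, 18, 23], [0, 0, 5], [-5, 5, 0]]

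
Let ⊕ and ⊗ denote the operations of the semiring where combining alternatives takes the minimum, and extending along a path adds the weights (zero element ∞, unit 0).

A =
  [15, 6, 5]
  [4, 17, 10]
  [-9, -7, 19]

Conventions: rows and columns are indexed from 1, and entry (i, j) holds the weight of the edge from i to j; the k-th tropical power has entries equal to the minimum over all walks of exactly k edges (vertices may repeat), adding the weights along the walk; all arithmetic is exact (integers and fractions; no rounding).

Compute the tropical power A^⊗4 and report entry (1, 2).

A^⊗2:
  [-4, -2, 16]
  [1, 3, 9]
  [-3, -3, -4]
A^⊗3:
  [2, 2, 1]
  [0, 2, 6]
  [-13, -11, 2]
A^⊗4:
  [-8, -6, 7]
  [-3, -1, 5]
  [-7, -7, -8]
Key observation: the optimum is the walk 1->3->1->3->2, with weight 5 + (-9) + 5 + (-7) = -6.
Optimal value attained by: walk 1->3->1->3->2.
Answer: (A^⊗4)[1][2] = -6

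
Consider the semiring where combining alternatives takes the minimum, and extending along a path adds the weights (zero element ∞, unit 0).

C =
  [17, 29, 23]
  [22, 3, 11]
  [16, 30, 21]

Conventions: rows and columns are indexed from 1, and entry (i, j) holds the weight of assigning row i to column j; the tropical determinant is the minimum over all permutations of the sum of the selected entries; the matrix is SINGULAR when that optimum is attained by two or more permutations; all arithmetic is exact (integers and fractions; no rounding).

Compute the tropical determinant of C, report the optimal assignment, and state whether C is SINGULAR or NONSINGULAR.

σ = (1, 2, 3): 17 + 3 + 21 = 41
σ = (1, 3, 2): 17 + 11 + 30 = 58
σ = (2, 1, 3): 29 + 22 + 21 = 72
σ = (2, 3, 1): 29 + 11 + 16 = 56
σ = (3, 1, 2): 23 + 22 + 30 = 75
σ = (3, 2, 1): 23 + 3 + 16 = 42
Optimal value attained by: σ = (1, 2, 3).
Answer: det⊕(C) = 41; verdict: NONSINGULAR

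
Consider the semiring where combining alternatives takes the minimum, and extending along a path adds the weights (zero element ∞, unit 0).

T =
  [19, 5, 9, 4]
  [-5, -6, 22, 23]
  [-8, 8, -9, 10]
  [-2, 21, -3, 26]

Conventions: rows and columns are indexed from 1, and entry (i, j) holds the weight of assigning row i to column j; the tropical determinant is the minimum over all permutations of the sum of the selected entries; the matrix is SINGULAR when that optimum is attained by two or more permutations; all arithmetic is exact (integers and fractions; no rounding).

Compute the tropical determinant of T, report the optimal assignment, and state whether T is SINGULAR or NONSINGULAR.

σ = (1, 2, 3, 4): 19 + (-6) + (-9) + 26 = 30
σ = (1, 2, 4, 3): 19 + (-6) + 10 + (-3) = 20
σ = (1, 3, 2, 4): 19 + 22 + 8 + 26 = 75
σ = (1, 3, 4, 2): 19 + 22 + 10 + 21 = 72
σ = (1, 4, 2, 3): 19 + 23 + 8 + (-3) = 47
σ = (1, 4, 3, 2): 19 + 23 + (-9) + 21 = 54
σ = (2, 1, 3, 4): 5 + (-5) + (-9) + 26 = 17
σ = (2, 1, 4, 3): 5 + (-5) + 10 + (-3) = 7
σ = (2, 3, 1, 4): 5 + 22 + (-8) + 26 = 45
σ = (2, 3, 4, 1): 5 + 22 + 10 + (-2) = 35
σ = (2, 4, 1, 3): 5 + 23 + (-8) + (-3) = 17
σ = (2, 4, 3, 1): 5 + 23 + (-9) + (-2) = 17
σ = (3, 1, 2, 4): 9 + (-5) + 8 + 26 = 38
σ = (3, 1, 4, 2): 9 + (-5) + 10 + 21 = 35
σ = (3, 2, 1, 4): 9 + (-6) + (-8) + 26 = 21
σ = (3, 2, 4, 1): 9 + (-6) + 10 + (-2) = 11
σ = (3, 4, 1, 2): 9 + 23 + (-8) + 21 = 45
σ = (3, 4, 2, 1): 9 + 23 + 8 + (-2) = 38
σ = (4, 1, 2, 3): 4 + (-5) + 8 + (-3) = 4
σ = (4, 1, 3, 2): 4 + (-5) + (-9) + 21 = 11
σ = (4, 2, 1, 3): 4 + (-6) + (-8) + (-3) = -13
σ = (4, 2, 3, 1): 4 + (-6) + (-9) + (-2) = -13
σ = (4, 3, 1, 2): 4 + 22 + (-8) + 21 = 39
σ = (4, 3, 2, 1): 4 + 22 + 8 + (-2) = 32
Optimal value attained by: σ = (4, 2, 1, 3).
Answer: det⊕(T) = -13; verdict: SINGULAR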